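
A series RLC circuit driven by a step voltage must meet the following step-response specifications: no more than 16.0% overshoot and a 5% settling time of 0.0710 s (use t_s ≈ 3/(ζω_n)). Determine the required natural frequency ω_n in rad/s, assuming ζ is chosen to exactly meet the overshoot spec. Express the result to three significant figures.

ω_n ≈ 83.9 rad/s

From %OS = 100·exp(−πζ/√(1−ζ²)), invert to get ζ = −ln(OS)/√(π² + ln²(OS)) with OS = 0.160.
−ln 0.160 = 1.833, so ζ = 1.833/√(π² + 3.358) = 0.504.
From t_s ≈ 3/(ζω_n): ω_n = 3/(ζ·t_s) = 3/(0.504·0.0710) = 83.9 rad/s.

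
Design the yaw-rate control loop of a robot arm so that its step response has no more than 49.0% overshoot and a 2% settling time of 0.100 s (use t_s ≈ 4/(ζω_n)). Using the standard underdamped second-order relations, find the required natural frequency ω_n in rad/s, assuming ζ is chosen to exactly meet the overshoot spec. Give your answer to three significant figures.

ω_n ≈ 181 rad/s

From %OS = 100·exp(−πζ/√(1−ζ²)), invert to get ζ = −ln(OS)/√(π² + ln²(OS)) with OS = 0.490.
−ln 0.490 = 0.7133, so ζ = 0.7133/√(π² + 0.5089) = 0.221.
From t_s ≈ 4/(ζω_n): ω_n = 4/(ζ·t_s) = 4/(0.221·0.100) = 181 rad/s.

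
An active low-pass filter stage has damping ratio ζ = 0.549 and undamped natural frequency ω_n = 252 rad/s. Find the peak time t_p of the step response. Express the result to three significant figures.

t_p ≈ 0.0149 s

The damped frequency is ω_d = ω_n√(1−ζ²) = 252·√(1−0.301) = 211 rad/s.
Peak time t_p = π/ω_d = π/211 = 0.0149 s.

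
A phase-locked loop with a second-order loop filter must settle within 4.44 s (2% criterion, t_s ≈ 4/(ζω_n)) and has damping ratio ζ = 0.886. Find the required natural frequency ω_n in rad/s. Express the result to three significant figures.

Rearranging t_s ≈ 4/(ζω_n) gives ω_n = 4/(ζ·t_s) = 4/(0.886 × 4.44) = 1.02 rad/s.

ω_n ≈ 1.02 rad/s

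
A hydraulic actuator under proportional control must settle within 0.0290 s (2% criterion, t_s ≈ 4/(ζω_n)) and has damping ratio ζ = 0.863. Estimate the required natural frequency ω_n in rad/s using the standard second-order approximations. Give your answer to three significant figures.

Rearranging t_s ≈ 4/(ζω_n) gives ω_n = 4/(ζ·t_s) = 4/(0.863 × 0.0290) = 160 rad/s.

ω_n ≈ 160 rad/s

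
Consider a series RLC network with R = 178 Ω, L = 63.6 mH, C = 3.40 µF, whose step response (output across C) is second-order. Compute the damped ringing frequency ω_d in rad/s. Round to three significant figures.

For a series RLC circuit (capacitor voltage as output), ω_n = 1/√(LC) = 1/√(63.6 mH · 3.40 µF) = 2150 rad/s.
ζ = (R/2)·√(C/L) = (178/2)·√(3.40 µF/63.6 mH) = 0.651.
ω_d = ω_n√(1−ζ²) = 1630 rad/s.

ω_d ≈ 1630 rad/s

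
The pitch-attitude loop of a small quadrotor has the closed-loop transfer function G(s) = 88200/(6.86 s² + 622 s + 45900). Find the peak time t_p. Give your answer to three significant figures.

t_p ≈ 0.0461 s

Dividing through by 6.86: denominator becomes s² + 90.67 s + 6691.
So ω_n = √6691 = 81.8 rad/s and ζ = 90.67/(2·81.8) = 0.554.
The damped frequency ω_d = ω_n√(1−ζ²) = 68.1 rad/s. t_p = π/ω_d = 0.0461 s.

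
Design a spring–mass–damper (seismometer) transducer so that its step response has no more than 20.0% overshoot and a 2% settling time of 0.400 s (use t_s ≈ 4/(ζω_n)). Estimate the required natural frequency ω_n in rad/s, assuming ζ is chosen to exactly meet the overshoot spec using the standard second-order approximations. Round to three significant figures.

Inverting the overshoot relation: ζ = |ln 0.200|/√(π² + ln²0.200) = 0.456.
From t_s ≈ 4/(ζω_n): ω_n = 4/(ζ·t_s) = 4/(0.456·0.400) = 21.9 rad/s.

ω_n ≈ 21.9 rad/s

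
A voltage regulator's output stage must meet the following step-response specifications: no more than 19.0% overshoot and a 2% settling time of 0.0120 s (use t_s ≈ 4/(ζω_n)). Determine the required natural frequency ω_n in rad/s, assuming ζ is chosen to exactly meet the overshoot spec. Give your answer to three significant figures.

ζ = −ln(OS)/√(π² + (ln OS)²). With OS = 0.190, ln OS = −1.661 and ζ = 1.661/3.554 = 0.467.
From t_s ≈ 4/(ζω_n): ω_n = 4/(ζ·t_s) = 4/(0.467·0.0120) = 713 rad/s.

ω_n ≈ 713 rad/s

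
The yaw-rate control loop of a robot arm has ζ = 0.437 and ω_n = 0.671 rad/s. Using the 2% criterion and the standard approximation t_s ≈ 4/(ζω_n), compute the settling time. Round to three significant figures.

t_s ≈ 13.6 s

t_s ≈ 4/(ζω_n) = 4/(0.437 × 0.671) = 13.6 s.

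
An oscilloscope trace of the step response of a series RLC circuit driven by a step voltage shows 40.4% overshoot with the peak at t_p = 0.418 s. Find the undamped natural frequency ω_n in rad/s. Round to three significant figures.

ω_n ≈ 7.82 rad/s

ζ from %OS: ζ = |ln 0.404|/√(π²+ln²0.404) = 0.277.
From t_p = π/ω_d, ω_d = π/0.418 = 7.52 rad/s, so ω_n = ω_d/√(1−ζ²) = 7.82 rad/s.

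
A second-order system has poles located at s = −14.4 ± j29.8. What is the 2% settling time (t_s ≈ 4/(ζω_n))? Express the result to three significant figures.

For poles at −σ ± jω_d, ζω_n = σ = 14.4, so t_s ≈ 4/σ = 0.278 s.

t_s ≈ 0.278 s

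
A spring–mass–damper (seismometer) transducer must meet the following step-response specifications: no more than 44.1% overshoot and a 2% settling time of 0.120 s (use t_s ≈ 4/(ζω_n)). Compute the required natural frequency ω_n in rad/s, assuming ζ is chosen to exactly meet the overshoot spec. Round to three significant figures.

ω_n ≈ 132 rad/s

ζ = −ln(OS)/√(π² + (ln OS)²). With OS = 0.441, ln OS = −0.8187 and ζ = 0.8187/3.247 = 0.252.
From t_s ≈ 4/(ζω_n): ω_n = 4/(ζ·t_s) = 4/(0.252·0.120) = 132 rad/s.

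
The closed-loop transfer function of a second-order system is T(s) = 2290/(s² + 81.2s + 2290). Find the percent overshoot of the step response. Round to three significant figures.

%OS ≈ 0.650%

ω_n = √2290 = 47.9 rad/s; ζ = 81.2/(2·47.9) = 0.848.
Overshoot: exp(−π·0.848/√(1−0.848²)) = 0.00650, i.e. 0.650%.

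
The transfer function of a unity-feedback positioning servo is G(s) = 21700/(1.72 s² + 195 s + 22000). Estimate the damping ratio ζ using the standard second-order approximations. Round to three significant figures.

ζ ≈ 0.501

Dividing through by 1.72: denominator becomes s² + 113.4 s + 12790.
So ω_n = √12790 = 113 rad/s and ζ = 113.4/(2·113) = 0.501.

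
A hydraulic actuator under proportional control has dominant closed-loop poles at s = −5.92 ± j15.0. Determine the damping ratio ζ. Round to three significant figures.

ζ ≈ 0.367

|pole| = ω_n = √(5.92² + 15.0²) = 16.1 rad/s; ζ = cos θ = σ/ω_n = 0.367.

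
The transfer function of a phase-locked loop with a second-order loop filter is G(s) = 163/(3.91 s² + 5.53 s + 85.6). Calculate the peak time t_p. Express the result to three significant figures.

t_p ≈ 0.679 s

Dividing through by 3.91: denominator becomes s² + 1.414 s + 21.89.
So ω_n = √21.89 = 4.68 rad/s and ζ = 1.414/(2·4.68) = 0.151.
The damped frequency ω_d = ω_n√(1−ζ²) = 4.63 rad/s. t_p = π/ω_d = 0.679 s.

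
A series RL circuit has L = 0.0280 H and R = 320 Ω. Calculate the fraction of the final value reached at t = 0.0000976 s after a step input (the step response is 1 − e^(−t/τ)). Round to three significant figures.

y/y_∞ ≈ 0.672

τ = L/R = 0.0280/320 = 0.0000875 s.
y(t)/y_∞ = 1 − e^(−t/τ) = 1 − e^(−0.0000976/0.0000875) = 1 − e^(−1.12) = 0.672.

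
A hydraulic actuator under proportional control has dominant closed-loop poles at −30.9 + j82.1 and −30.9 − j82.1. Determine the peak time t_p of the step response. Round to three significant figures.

t_p = π/ω_d with ω_d = 82.1 (the imaginary part), so t_p = 0.0383 s.

t_p ≈ 0.0383 s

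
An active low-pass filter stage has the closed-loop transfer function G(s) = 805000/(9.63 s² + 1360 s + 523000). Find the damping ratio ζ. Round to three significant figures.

Dividing through by 9.63: denominator becomes s² + 141.2 s + 54310.
So ω_n = √54310 = 233 rad/s and ζ = 141.2/(2·233) = 0.303.

ζ ≈ 0.303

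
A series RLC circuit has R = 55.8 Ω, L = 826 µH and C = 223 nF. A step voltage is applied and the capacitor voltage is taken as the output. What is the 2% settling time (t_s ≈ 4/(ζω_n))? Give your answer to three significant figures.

t_s ≈ 0.000118 s

For a series RLC circuit (capacitor voltage as output), ω_n = 1/√(LC) = 1/√(826 µH · 223 nF) = 73700 rad/s.
ζ = (R/2)·√(C/L) = (55.8/2)·√(223 nF/826 µH) = 0.458.
t_s ≈ 4/(ζω_n) = 0.000118 s.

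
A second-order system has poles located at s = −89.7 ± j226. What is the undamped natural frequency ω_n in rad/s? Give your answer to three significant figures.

ω_n ≈ 243 rad/s

The poles are at −σ ± jω_d with σ = 89.7 and ω_d = 226, so ω_n = √(σ²+ω_d²) = 243 rad/s and ζ = σ/ω_n = 0.369.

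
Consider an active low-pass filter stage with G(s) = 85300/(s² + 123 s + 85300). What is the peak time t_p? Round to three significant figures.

t_p ≈ 0.0110 s

Matching coefficients with s² + 2ζω_n s + ω_n² gives ω_n² = 85300 ⇒ ω_n = 292 rad/s, and ζ = 123/(2ω_n) = 0.211.
ω_d = ω_n√(1−ζ²) = 286 rad/s. Then t_p = π/ω_d = 0.0110 s.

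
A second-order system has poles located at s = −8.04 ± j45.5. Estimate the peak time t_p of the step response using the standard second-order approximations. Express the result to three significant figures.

t_p ≈ 0.0690 s

t_p = π/ω_d with ω_d = 45.5 (the imaginary part), so t_p = 0.0690 s.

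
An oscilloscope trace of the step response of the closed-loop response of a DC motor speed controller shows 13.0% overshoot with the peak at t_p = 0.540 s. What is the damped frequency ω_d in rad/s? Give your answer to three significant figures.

t_p = π/ω_d, so ω_d = π/0.540 = 5.82 rad/s.

ω_d ≈ 5.82 rad/s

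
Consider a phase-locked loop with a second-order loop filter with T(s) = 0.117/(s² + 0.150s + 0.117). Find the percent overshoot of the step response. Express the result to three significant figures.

%OS ≈ 49.4%

ω_n = √0.117 = 0.342 rad/s; ζ = 0.150/(2·0.342) = 0.219.
Overshoot: exp(−π·0.219/√(1−0.219²)) = 0.494, i.e. 49.4%.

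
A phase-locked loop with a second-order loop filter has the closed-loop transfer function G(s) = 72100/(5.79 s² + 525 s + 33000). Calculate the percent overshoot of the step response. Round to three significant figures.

Dividing through by 5.79: denominator becomes s² + 90.67 s + 5699.
So ω_n = √5699 = 75.5 rad/s and ζ = 90.67/(2·75.5) = 0.601.
%OS = 100 e^{−πζ/√(1−ζ²)} with ζ = 0.601 gives 9.45%.

%OS ≈ 9.45%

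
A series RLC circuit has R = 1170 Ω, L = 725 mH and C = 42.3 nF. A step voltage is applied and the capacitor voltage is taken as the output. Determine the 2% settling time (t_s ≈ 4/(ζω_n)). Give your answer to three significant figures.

t_s ≈ 0.00496 s

For a series RLC circuit (capacitor voltage as output), ω_n = 1/√(LC) = 1/√(725 mH · 42.3 nF) = 5710 rad/s.
ζ = (R/2)·√(C/L) = (1170/2)·√(42.3 nF/725 mH) = 0.141.
t_s ≈ 4/(ζω_n) = 0.00496 s.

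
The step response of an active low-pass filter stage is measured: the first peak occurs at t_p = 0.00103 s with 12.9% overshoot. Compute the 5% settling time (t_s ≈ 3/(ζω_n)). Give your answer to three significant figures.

t_s ≈ 0.00151 s

ζ from %OS: ζ = |ln 0.129|/√(π²+ln²0.129) = 0.546.
t_p = π/ω_d ⇒ ω_d = 3050 rad/s; then ω_n = ω_d/√(1−ζ²) = 3640 rad/s.
t_s ≈ 3/(ζω_n) = 3/(0.546·3640) = 0.00151 s.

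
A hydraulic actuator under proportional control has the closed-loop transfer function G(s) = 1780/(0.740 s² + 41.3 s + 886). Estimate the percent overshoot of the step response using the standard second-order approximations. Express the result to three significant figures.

%OS ≈ 1.38%

Dividing through by 0.740: denominator becomes s² + 55.81 s + 1197.
So ω_n = √1197 = 34.6 rad/s and ζ = 55.81/(2·34.6) = 0.806.
%OS = 100·exp(−πζ/√(1−ζ²)) = 1.38%.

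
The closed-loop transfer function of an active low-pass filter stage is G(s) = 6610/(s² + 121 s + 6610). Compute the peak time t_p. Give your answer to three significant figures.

t_p ≈ 0.0578 s

Matching coefficients with s² + 2ζω_n s + ω_n² gives ω_n² = 6610 ⇒ ω_n = 81.3 rad/s, and ζ = 121/(2ω_n) = 0.744.
The damped frequency ω_d = ω_n√(1−ζ²) = 54.3 rad/s. Then t_p = π/ω_d = 0.0578 s.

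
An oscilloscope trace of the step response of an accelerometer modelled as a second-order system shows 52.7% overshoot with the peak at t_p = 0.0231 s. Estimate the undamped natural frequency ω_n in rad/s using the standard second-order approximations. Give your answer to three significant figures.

ω_n ≈ 139 rad/s

The overshoot fixes ζ = −ln(OS)/√(π²+ln²(OS)) = 0.200.
From t_p = π/ω_d, ω_d = π/0.0231 = 136 rad/s, so ω_n = ω_d/√(1−ζ²) = 139 rad/s.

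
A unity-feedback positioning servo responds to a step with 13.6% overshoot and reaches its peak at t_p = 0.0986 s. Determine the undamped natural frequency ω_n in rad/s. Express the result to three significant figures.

The overshoot fixes ζ = −ln(OS)/√(π²+ln²(OS)) = 0.536.
From t_p = π/ω_d, ω_d = π/0.0986 = 31.9 rad/s, so ω_n = ω_d/√(1−ζ²) = 37.7 rad/s.

ω_n ≈ 37.7 rad/s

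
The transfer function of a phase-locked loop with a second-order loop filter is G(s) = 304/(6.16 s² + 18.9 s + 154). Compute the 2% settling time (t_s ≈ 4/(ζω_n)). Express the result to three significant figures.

Dividing through by 6.16: denominator becomes s² + 3.068 s + 25.00.
So ω_n = √25.00 = 5.00 rad/s and ζ = 3.068/(2·5.00) = 0.307.
t_s ≈ 4/(ζω_n) = 2.61 s.

t_s ≈ 2.61 s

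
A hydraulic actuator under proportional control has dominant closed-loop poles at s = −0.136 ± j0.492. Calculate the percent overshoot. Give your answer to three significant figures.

The poles are at −σ ± jω_d with σ = 0.136 and ω_d = 0.492, so ω_n = √(σ²+ω_d²) = 0.510 rad/s and ζ = σ/ω_n = 0.266.
Overshoot: exp(−π·0.266/√(1−0.266²)) = 0.420, i.e. 42.0%.

%OS ≈ 42.0%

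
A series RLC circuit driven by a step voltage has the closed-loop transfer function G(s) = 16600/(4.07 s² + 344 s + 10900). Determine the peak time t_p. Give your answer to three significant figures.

t_p ≈ 0.105 s

Dividing through by 4.07: denominator becomes s² + 84.52 s + 2678.
So ω_n = √2678 = 51.8 rad/s and ζ = 84.52/(2·51.8) = 0.817.
ω_d = ω_n√(1−ζ²) = 29.9 rad/s. t_p = π/ω_d = 0.105 s.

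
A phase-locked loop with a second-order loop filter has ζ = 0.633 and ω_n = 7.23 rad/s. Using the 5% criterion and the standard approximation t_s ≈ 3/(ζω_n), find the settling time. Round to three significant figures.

t_s ≈ 3/(ζω_n) = 3/(0.633 × 7.23) = 0.656 s.

t_s ≈ 0.656 s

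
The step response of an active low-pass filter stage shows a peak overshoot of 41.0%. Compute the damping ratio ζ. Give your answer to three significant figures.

ζ ≈ 0.273

From %OS = 100·exp(−πζ/√(1−ζ²)), invert to get ζ = −ln(OS)/√(π² + ln²(OS)) with OS = 0.410.
−ln 0.410 = 0.8916, so ζ = 0.8916/√(π² + 0.7949) = 0.273.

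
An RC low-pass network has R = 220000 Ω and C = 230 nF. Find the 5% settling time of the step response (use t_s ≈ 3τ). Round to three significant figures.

t_s ≈ 0.152 s

τ = RC = 220000 × 230 nF = 0.0506 s.
t_s ≈ 3τ = 0.152 s.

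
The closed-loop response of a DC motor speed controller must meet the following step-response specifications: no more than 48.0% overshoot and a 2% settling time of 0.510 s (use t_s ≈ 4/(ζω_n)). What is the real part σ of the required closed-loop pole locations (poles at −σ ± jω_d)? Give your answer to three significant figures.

σ ≈ 7.84

The settling-time spec alone fixes σ = ζω_n = 4/t_s = 4/0.510 = 7.84.
(Overshoot then fixes ζ = 0.228 and hence ω_d = σ·√(1−ζ²)/ζ = 33.6 rad/s.)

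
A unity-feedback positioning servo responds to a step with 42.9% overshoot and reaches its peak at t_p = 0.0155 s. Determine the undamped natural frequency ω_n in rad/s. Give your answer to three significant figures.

ζ from %OS: ζ = |ln 0.429|/√(π²+ln²0.429) = 0.260.
t_p = π/ω_d ⇒ ω_d = 203 rad/s; then ω_n = ω_d/√(1−ζ²) = 210 rad/s.

ω_n ≈ 210 rad/s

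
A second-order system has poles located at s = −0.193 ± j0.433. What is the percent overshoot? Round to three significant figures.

%OS ≈ 24.7%

The poles are at −σ ± jω_d with σ = 0.193 and ω_d = 0.433, so ω_n = √(σ²+ω_d²) = 0.474 rad/s and ζ = σ/ω_n = 0.407.
%OS = 100·exp(−πζ/√(1−ζ²)) = 24.7%.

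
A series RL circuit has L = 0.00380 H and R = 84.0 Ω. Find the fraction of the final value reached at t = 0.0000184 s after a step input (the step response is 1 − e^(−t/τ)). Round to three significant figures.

τ = L/R = 0.00380/84.0 = 0.0000452 s.
y(t)/y_∞ = 1 − e^(−t/τ) = 1 − e^(−0.0000184/0.0000452) = 1 − e^(−0.407) = 0.334.

y/y_∞ ≈ 0.334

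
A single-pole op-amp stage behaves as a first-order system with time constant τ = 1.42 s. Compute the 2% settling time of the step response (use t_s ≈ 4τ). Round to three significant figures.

t_s ≈ 4τ = 5.68 s.

t_s ≈ 5.68 s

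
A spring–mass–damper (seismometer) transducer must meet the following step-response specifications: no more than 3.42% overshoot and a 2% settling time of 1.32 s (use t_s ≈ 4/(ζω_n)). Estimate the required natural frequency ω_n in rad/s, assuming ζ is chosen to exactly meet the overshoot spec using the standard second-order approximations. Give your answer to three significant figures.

From %OS = 100·exp(−πζ/√(1−ζ²)), invert to get ζ = −ln(OS)/√(π² + ln²(OS)) with OS = 0.0342.
−ln 0.0342 = 3.376, so ζ = 3.376/√(π² + 11.39) = 0.732.
Then ω_n = 4/(ζ t_s) = 4/(0.732 × 1.32) = 4.14 rad/s.

ω_n ≈ 4.14 rad/s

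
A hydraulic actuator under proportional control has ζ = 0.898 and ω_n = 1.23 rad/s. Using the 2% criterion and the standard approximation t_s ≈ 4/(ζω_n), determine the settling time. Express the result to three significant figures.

t_s ≈ 3.62 s

t_s ≈ 4/(ζω_n) = 4/(0.898 × 1.23) = 3.62 s.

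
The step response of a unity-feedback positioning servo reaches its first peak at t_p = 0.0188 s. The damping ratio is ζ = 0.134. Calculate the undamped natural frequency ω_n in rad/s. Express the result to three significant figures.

ω_n ≈ 169 rad/s

Peak time t_p = π/ω_d, so ω_d = π/t_p = π/0.0188 = 167 rad/s.
ω_n = ω_d/√(1−ζ²) = 167/√0.982 = 169 rad/s.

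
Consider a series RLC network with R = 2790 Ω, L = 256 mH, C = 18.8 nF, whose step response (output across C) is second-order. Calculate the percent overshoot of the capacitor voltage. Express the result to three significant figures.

%OS ≈ 27.7%

For a series RLC circuit (capacitor voltage as output), ω_n = 1/√(LC) = 1/√(256 mH · 18.8 nF) = 14400 rad/s.
ζ = (R/2)·√(C/L) = (2790/2)·√(18.8 nF/256 mH) = 0.378.
Overshoot: exp(−π·0.378/√(1−0.378²)) = 0.277, i.e. 27.7%.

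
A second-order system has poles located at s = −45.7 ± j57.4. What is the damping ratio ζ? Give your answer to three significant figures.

ζ ≈ 0.623

With σ = 45.7, ω_d = 57.4: ω_n = √(σ²+ω_d²) = 73.4 rad/s, ζ = σ/ω_n = 0.623.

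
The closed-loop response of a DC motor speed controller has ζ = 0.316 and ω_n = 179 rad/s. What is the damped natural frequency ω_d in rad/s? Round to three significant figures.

ω_d = ω_n√(1−ζ²) = 179·√0.900 = 170 rad/s.

ω_d ≈ 170 rad/s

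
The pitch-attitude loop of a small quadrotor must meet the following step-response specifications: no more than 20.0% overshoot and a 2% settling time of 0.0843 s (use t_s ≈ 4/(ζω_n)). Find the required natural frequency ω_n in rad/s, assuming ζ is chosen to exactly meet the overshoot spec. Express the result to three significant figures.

Inverting the overshoot relation: ζ = |ln 0.200|/√(π² + ln²0.200) = 0.456.
Then ω_n = 4/(ζ t_s) = 4/(0.456 × 0.0843) = 104 rad/s.

ω_n ≈ 104 rad/s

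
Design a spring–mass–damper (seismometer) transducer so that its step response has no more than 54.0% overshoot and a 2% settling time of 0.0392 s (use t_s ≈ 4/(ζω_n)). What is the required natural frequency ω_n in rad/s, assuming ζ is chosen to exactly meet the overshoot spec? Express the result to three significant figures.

ω_n ≈ 530 rad/s

ζ = −ln(OS)/√(π² + (ln OS)²). With OS = 0.540, ln OS = −0.6162 and ζ = 0.6162/3.201 = 0.192.
From t_s ≈ 4/(ζω_n): ω_n = 4/(ζ·t_s) = 4/(0.192·0.0392) = 530 rad/s.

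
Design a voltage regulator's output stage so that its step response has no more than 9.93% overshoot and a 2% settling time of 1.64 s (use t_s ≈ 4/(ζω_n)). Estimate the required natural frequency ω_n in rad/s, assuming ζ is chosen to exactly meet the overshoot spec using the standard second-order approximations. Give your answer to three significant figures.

ω_n ≈ 4.12 rad/s

ζ = −ln(OS)/√(π² + (ln OS)²). With OS = 0.0993, ln OS = −2.310 and ζ = 2.310/3.899 = 0.592.
From t_s ≈ 4/(ζω_n): ω_n = 4/(ζ·t_s) = 4/(0.592·1.64) = 4.12 rad/s.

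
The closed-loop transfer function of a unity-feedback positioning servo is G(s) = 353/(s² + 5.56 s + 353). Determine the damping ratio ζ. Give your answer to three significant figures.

ω_n = √353 = 18.8 rad/s; ζ = 5.56/(2·18.8) = 0.148.

ζ ≈ 0.148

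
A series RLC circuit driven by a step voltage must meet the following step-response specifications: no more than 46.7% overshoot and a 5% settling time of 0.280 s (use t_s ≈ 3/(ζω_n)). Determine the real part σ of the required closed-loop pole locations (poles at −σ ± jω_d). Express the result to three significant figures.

The settling-time spec alone fixes σ = ζω_n = 3/t_s = 3/0.280 = 10.7.
(Overshoot then fixes ζ = 0.236 and hence ω_d = σ·√(1−ζ²)/ζ = 44.2 rad/s.)

σ ≈ 10.7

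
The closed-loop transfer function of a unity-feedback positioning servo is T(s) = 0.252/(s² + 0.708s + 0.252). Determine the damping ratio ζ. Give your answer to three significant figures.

ζ ≈ 0.705

Matching coefficients with s² + 2ζω_n s + ω_n² gives ω_n² = 0.252 ⇒ ω_n = 0.502 rad/s, and ζ = 0.708/(2ω_n) = 0.705.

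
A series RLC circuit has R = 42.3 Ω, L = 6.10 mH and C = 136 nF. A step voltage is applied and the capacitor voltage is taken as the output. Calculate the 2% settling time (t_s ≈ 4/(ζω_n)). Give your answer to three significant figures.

For a series RLC circuit (capacitor voltage as output), ω_n = 1/√(LC) = 1/√(6.10 mH · 136 nF) = 34700 rad/s.
ζ = (R/2)·√(C/L) = (42.3/2)·√(136 nF/6.10 mH) = 0.0999.
t_s ≈ 4/(ζω_n) = 0.00115 s.

t_s ≈ 0.00115 s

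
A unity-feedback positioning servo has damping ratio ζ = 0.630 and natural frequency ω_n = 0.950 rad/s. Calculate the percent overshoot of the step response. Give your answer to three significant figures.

For an underdamped second-order system, %OS = 100·exp(−πζ/√(1−ζ²)).
πζ/√(1−ζ²) = π·0.630/√(1−0.397) = 2.549, so %OS = 100·e^(−2.549) = 7.82%.

%OS ≈ 7.82%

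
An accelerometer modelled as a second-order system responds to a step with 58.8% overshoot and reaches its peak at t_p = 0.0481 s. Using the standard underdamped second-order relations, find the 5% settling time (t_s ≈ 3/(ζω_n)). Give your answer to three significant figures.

From the overshoot, ζ = −ln(OS)/√(π²+ln²(OS)) = 0.167.
From t_p = π/ω_d, ω_d = π/0.0481 = 65.3 rad/s, so ω_n = ω_d/√(1−ζ²) = 66.2 rad/s.
t_s ≈ 3/(ζω_n) = 3/(0.167·66.2) = 0.272 s.

t_s ≈ 0.272 s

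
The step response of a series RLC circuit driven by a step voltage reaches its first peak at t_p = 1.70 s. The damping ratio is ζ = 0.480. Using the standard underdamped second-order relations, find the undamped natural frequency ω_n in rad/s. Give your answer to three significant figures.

ω_n ≈ 2.11 rad/s

Peak time t_p = π/ω_d, so ω_d = π/t_p = π/1.70 = 1.85 rad/s.
ω_n = ω_d/√(1−ζ²) = 1.85/√0.770 = 2.11 rad/s.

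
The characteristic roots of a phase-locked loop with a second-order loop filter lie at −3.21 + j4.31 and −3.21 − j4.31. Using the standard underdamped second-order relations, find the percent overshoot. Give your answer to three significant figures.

%OS ≈ 9.63%

|pole| = ω_n = √(3.21² + 4.31²) = 5.37 rad/s; ζ = cos θ = σ/ω_n = 0.597.
%OS = 100·exp(−πζ/√(1−ζ²)) = 9.63%.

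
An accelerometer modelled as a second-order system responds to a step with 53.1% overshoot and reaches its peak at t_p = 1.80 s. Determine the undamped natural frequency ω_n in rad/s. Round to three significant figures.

ζ from %OS: ζ = |ln 0.531|/√(π²+ln²0.531) = 0.198.
t_p = π/ω_d ⇒ ω_d = 1.75 rad/s; then ω_n = ω_d/√(1−ζ²) = 1.78 rad/s.

ω_n ≈ 1.78 rad/s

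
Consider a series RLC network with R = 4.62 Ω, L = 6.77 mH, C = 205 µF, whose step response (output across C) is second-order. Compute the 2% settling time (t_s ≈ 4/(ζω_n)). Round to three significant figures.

For a series RLC circuit (capacitor voltage as output), ω_n = 1/√(LC) = 1/√(6.77 mH · 205 µF) = 849 rad/s.
ζ = (R/2)·√(C/L) = (4.62/2)·√(205 µF/6.77 mH) = 0.402.
t_s ≈ 4/(ζω_n) = 0.0117 s.

t_s ≈ 0.0117 s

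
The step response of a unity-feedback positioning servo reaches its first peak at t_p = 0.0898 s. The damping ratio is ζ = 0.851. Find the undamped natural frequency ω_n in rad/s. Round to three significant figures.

ω_n ≈ 66.6 rad/s

Peak time t_p = π/ω_d, so ω_d = π/t_p = π/0.0898 = 35.0 rad/s.
ω_n = ω_d/√(1−ζ²) = 35.0/√0.276 = 66.6 rad/s.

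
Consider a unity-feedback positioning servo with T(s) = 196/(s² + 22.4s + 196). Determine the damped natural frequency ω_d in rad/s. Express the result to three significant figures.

ω_d ≈ 8.40 rad/s

ω_n = √196 = 14.0 rad/s; ζ = 22.4/(2·14.0) = 0.800.
ω_d = ω_n√(1−ζ²) = 8.40 rad/s.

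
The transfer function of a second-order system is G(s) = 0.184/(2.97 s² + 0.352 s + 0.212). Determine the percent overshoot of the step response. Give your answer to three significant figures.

Dividing through by 2.97: denominator becomes s² + 0.1185 s + 0.07138.
So ω_n = √0.07138 = 0.267 rad/s and ζ = 0.1185/(2·0.267) = 0.222.
%OS = 100·exp(−πζ/√(1−ζ²)) = 48.9%.

%OS ≈ 48.9%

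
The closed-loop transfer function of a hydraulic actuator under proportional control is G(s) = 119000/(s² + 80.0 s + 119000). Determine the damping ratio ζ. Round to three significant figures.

Comparing the denominator to s² + 2ζω_n s + ω_n²: ω_n = √119000 = 345 rad/s, and 2ζω_n = 80.0 so ζ = 80.0/(2·345) = 0.116.

ζ ≈ 0.116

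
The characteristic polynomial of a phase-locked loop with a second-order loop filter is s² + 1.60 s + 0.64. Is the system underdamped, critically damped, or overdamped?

critically damped

a² − 4b = 1.60² − 4·0.64 = 0 (repeated real root); the system is critically damped.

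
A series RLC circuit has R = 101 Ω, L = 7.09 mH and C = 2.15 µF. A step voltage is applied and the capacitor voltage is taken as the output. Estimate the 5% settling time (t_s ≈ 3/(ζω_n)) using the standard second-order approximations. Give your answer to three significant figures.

For a series RLC circuit (capacitor voltage as output), ω_n = 1/√(LC) = 1/√(7.09 mH · 2.15 µF) = 8100 rad/s.
ζ = (R/2)·√(C/L) = (101/2)·√(2.15 µF/7.09 mH) = 0.879.
t_s ≈ 3/(ζω_n) = 0.000421 s.

t_s ≈ 0.000421 s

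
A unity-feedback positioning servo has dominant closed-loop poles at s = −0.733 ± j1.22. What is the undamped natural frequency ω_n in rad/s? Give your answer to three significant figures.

ω_n ≈ 1.42 rad/s

With σ = 0.733, ω_d = 1.22: ω_n = √(σ²+ω_d²) = 1.42 rad/s, ζ = σ/ω_n = 0.515.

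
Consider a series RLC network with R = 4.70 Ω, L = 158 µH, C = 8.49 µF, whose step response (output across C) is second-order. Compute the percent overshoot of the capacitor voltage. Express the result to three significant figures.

For a series RLC circuit (capacitor voltage as output), ω_n = 1/√(LC) = 1/√(158 µH · 8.49 µF) = 27300 rad/s.
ζ = (R/2)·√(C/L) = (4.70/2)·√(8.49 µF/158 µH) = 0.545.
%OS = 100·exp(−πζ/√(1−ζ²)) = 13.0%.

%OS ≈ 13.0%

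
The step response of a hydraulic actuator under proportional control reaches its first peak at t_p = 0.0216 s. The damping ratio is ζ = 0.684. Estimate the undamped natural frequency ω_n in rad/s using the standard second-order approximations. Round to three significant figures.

Peak time t_p = π/ω_d, so ω_d = π/t_p = π/0.0216 = 145 rad/s.
ω_n = ω_d/√(1−ζ²) = 145/√0.532 = 199 rad/s.

ω_n ≈ 199 rad/s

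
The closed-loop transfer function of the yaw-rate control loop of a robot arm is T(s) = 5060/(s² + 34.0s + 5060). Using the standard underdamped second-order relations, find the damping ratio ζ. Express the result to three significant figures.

ζ ≈ 0.239

Matching coefficients with s² + 2ζω_n s + ω_n² gives ω_n² = 5060 ⇒ ω_n = 71.1 rad/s, and ζ = 34.0/(2ω_n) = 0.239.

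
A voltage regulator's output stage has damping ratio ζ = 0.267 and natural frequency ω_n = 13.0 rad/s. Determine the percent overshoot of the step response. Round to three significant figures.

%OS ≈ 41.9%

For an underdamped second-order system, %OS = 100·exp(−πζ/√(1−ζ²)).
πζ/√(1−ζ²) = π·0.267/√(1−0.0713) = 0.8704, so %OS = 100·e^(−0.8704) = 41.9%.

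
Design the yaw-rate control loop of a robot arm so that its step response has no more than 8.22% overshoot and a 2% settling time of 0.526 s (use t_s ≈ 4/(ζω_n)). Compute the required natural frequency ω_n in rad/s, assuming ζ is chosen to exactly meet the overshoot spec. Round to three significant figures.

Inverting the overshoot relation: ζ = |ln 0.0822|/√(π² + ln²0.0822) = 0.622.
Then ω_n = 4/(ζ t_s) = 4/(0.622 × 0.526) = 12.2 rad/s.

ω_n ≈ 12.2 rad/s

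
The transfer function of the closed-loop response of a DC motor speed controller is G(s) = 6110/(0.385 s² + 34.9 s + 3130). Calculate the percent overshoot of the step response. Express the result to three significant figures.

Dividing through by 0.385: denominator becomes s² + 90.65 s + 8130.
So ω_n = √8130 = 90.2 rad/s and ζ = 90.65/(2·90.2) = 0.503.
Overshoot: exp(−π·0.503/√(1−0.503²)) = 0.161, i.e. 16.1%.

%OS ≈ 16.1%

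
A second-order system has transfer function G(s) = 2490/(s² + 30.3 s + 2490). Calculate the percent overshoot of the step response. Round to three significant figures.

%OS ≈ 36.7%

Comparing the denominator to s² + 2ζω_n s + ω_n²: ω_n = √2490 = 49.9 rad/s, and 2ζω_n = 30.3 so ζ = 30.3/(2·49.9) = 0.304.
Overshoot: exp(−π·0.304/√(1−0.304²)) = 0.367, i.e. 36.7%.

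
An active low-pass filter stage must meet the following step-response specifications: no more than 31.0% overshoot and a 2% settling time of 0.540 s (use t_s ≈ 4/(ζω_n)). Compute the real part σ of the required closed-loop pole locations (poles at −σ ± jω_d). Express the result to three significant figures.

σ ≈ 7.41

The settling-time spec alone fixes σ = ζω_n = 4/t_s = 4/0.540 = 7.41.
(Overshoot then fixes ζ = 0.349 and hence ω_d = σ·√(1−ζ²)/ζ = 19.9 rad/s.)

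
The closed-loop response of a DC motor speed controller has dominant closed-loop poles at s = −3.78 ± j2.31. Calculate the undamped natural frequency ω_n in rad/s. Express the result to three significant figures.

|pole| = ω_n = √(3.78² + 2.31²) = 4.43 rad/s; ζ = cos θ = σ/ω_n = 0.853.

ω_n ≈ 4.43 rad/s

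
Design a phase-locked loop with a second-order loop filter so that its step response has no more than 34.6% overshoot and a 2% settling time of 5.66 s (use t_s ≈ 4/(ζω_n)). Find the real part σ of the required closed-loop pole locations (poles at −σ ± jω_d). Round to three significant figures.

σ ≈ 0.707

The settling-time spec alone fixes σ = ζω_n = 4/t_s = 4/5.66 = 0.707.
(Overshoot then fixes ζ = 0.320 and hence ω_d = σ·√(1−ζ²)/ζ = 2.09 rad/s.)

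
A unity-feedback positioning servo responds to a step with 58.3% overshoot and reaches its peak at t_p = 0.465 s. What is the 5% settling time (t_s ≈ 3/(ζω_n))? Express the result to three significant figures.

ζ from %OS: ζ = |ln 0.583|/√(π²+ln²0.583) = 0.169.
t_p = π/ω_d ⇒ ω_d = 6.76 rad/s; then ω_n = ω_d/√(1−ζ²) = 6.86 rad/s.
t_s ≈ 3/(ζω_n) = 3/(0.169·6.86) = 2.59 s.

t_s ≈ 2.59 s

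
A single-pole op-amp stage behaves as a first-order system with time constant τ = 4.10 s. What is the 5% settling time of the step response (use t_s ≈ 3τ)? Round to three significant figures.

t_s ≈ 3τ = 12.3 s.

t_s ≈ 12.3 s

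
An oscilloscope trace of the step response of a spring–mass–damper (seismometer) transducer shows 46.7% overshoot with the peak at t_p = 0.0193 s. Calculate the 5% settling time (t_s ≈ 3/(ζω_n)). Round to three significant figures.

t_s ≈ 0.0760 s

From the overshoot, ζ = −ln(OS)/√(π²+ln²(OS)) = 0.236.
From t_p = π/ω_d, ω_d = π/0.0193 = 163 rad/s, so ω_n = ω_d/√(1−ζ²) = 167 rad/s.
t_s ≈ 3/(ζω_n) = 3/(0.236·167) = 0.0760 s.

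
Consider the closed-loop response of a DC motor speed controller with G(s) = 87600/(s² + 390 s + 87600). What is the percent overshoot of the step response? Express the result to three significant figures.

%OS ≈ 6.38%

Matching coefficients with s² + 2ζω_n s + ω_n² gives ω_n² = 87600 ⇒ ω_n = 296 rad/s, and ζ = 390/(2ω_n) = 0.659.
%OS = 100 e^{−πζ/√(1−ζ²)} with ζ = 0.659 gives 6.38%.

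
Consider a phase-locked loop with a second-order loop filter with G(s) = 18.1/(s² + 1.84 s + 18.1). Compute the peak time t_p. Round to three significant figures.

ω_n = √18.1 = 4.25 rad/s; ζ = 1.84/(2·4.25) = 0.216.
The damped frequency ω_d = ω_n√(1−ζ²) = 4.15 rad/s. Then t_p = π/ω_d = 0.756 s.

t_p ≈ 0.756 s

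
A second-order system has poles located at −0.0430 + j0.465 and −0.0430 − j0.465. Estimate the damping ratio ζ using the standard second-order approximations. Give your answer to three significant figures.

|pole| = ω_n = √(0.0430² + 0.465²) = 0.467 rad/s; ζ = cos θ = σ/ω_n = 0.0921.

ζ ≈ 0.0921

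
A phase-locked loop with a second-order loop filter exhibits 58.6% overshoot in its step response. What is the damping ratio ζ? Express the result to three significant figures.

ζ ≈ 0.168

ζ = −ln(OS)/√(π² + (ln OS)²). With OS = 0.586, ln OS = −0.5344 and ζ = 0.5344/3.187 = 0.168.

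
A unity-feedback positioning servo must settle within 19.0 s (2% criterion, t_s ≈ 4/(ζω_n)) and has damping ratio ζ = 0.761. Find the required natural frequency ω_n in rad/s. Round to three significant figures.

ω_n ≈ 0.277 rad/s

Rearranging t_s ≈ 4/(ζω_n) gives ω_n = 4/(ζ·t_s) = 4/(0.761 × 19.0) = 0.277 rad/s.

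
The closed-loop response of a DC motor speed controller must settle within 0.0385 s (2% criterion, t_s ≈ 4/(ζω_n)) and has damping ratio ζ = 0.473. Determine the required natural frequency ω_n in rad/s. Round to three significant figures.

Rearranging t_s ≈ 4/(ζω_n) gives ω_n = 4/(ζ·t_s) = 4/(0.473 × 0.0385) = 220 rad/s.

ω_n ≈ 220 rad/s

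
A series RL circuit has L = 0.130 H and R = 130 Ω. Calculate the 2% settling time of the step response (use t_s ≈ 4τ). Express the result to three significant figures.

t_s ≈ 0.00400 s

τ = L/R = 0.130/130 = 0.00100 s.
t_s ≈ 4τ = 0.00400 s.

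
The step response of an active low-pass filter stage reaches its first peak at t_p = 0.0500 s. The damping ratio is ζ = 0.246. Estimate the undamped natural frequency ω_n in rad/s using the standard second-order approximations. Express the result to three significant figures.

Peak time t_p = π/ω_d, so ω_d = π/t_p = π/0.0500 = 62.8 rad/s.
ω_n = ω_d/√(1−ζ²) = 62.8/√0.939 = 64.8 rad/s.

ω_n ≈ 64.8 rad/s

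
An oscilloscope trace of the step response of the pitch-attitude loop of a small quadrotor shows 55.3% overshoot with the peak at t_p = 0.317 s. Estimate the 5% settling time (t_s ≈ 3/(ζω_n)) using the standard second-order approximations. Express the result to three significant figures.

From the overshoot, ζ = −ln(OS)/√(π²+ln²(OS)) = 0.185.
t_p = π/ω_d ⇒ ω_d = 9.91 rad/s; then ω_n = ω_d/√(1−ζ²) = 10.1 rad/s.
t_s ≈ 3/(ζω_n) = 3/(0.185·10.1) = 1.61 s.

t_s ≈ 1.61 s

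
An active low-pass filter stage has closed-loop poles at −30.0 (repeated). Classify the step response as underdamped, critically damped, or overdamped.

Since there is a repeated negative-real pole, the response is critically damped.

critically damped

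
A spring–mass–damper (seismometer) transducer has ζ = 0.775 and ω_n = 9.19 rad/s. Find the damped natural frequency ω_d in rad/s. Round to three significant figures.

ω_d = ω_n√(1−ζ²) = 9.19·√0.399 = 5.81 rad/s.

ω_d ≈ 5.81 rad/s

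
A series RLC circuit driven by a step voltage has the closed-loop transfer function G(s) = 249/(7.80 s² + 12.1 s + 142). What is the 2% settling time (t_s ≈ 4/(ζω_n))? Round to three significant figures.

t_s ≈ 5.16 s

Dividing through by 7.80: denominator becomes s² + 1.551 s + 18.21.
So ω_n = √18.21 = 4.27 rad/s and ζ = 1.551/(2·4.27) = 0.182.
t_s ≈ 4/(ζω_n) = 5.16 s.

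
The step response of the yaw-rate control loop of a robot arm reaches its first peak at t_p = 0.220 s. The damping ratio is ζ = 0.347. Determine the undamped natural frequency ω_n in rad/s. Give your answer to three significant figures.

ω_n ≈ 15.2 rad/s

Peak time t_p = π/ω_d, so ω_d = π/t_p = π/0.220 = 14.3 rad/s.
ω_n = ω_d/√(1−ζ²) = 14.3/√0.880 = 15.2 rad/s.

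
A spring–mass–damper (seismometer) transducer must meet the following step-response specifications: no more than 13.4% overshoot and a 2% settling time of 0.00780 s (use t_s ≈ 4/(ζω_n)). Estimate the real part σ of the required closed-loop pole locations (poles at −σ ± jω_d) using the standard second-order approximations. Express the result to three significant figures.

The settling-time spec alone fixes σ = ζω_n = 4/t_s = 4/0.00780 = 513.
(Overshoot then fixes ζ = 0.539 and hence ω_d = σ·√(1−ζ²)/ζ = 802 rad/s.)

σ ≈ 513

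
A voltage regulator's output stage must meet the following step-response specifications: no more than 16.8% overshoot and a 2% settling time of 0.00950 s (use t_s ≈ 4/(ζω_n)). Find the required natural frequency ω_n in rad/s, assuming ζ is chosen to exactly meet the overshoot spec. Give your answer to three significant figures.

ω_n ≈ 853 rad/s

ζ = −ln(OS)/√(π² + (ln OS)²). With OS = 0.168, ln OS = −1.784 and ζ = 1.784/3.613 = 0.494.
Then ω_n = 4/(ζ t_s) = 4/(0.494 × 0.00950) = 853 rad/s.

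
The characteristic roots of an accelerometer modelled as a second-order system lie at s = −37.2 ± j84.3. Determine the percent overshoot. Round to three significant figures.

With σ = 37.2, ω_d = 84.3: ω_n = √(σ²+ω_d²) = 92.1 rad/s, ζ = σ/ω_n = 0.404.
%OS = 100·exp(−πζ/√(1−ζ²)) = 25.0%.

%OS ≈ 25.0%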